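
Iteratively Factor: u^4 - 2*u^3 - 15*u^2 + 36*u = (u)*(u^3 - 2*u^2 - 15*u + 36) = u*(u - 3)*(u^2 + u - 12) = u*(u - 3)*(u + 4)*(u - 3)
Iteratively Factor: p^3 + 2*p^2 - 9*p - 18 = (p + 2)*(p^2 - 9) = (p - 3)*(p + 2)*(p + 3)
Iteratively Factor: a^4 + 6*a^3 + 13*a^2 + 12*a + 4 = (a + 1)*(a^3 + 5*a^2 + 8*a + 4) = (a + 1)*(a + 2)*(a^2 + 3*a + 2) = (a + 1)^2*(a + 2)*(a + 2)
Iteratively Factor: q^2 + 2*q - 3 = (q + 3)*(q - 1)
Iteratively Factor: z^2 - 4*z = (z)*(z - 4)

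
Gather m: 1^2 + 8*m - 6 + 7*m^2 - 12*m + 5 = 7*m^2 - 4*m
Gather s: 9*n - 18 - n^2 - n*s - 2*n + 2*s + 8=-n^2 + 7*n + s*(2 - n) - 10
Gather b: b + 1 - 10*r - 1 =b - 10*r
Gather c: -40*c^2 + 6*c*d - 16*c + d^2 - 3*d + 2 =-40*c^2 + c*(6*d - 16) + d^2 - 3*d + 2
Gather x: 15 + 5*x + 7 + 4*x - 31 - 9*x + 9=0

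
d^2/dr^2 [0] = 0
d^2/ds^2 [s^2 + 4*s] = 2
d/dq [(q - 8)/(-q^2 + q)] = (q^2 - 16*q + 8)/(q^2*(q^2 - 2*q + 1))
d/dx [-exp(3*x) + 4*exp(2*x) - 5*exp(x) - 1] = (-3*exp(2*x) + 8*exp(x) - 5)*exp(x)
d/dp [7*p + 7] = 7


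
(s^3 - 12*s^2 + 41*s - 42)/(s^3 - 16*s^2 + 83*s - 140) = (s^2 - 5*s + 6)/(s^2 - 9*s + 20)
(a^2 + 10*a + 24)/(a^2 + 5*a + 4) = (a + 6)/(a + 1)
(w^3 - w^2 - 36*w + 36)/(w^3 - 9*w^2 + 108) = (w^2 + 5*w - 6)/(w^2 - 3*w - 18)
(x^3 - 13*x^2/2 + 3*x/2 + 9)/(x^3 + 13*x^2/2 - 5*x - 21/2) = (x - 6)/(x + 7)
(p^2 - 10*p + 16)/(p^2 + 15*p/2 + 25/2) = 2*(p^2 - 10*p + 16)/(2*p^2 + 15*p + 25)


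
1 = 1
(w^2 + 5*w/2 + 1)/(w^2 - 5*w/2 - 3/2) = (w + 2)/(w - 3)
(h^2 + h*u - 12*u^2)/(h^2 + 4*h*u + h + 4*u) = (h - 3*u)/(h + 1)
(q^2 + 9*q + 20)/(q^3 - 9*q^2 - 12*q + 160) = (q + 5)/(q^2 - 13*q + 40)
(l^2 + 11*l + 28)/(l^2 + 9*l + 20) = (l + 7)/(l + 5)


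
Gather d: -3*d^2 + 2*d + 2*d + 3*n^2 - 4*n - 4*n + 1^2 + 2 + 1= -3*d^2 + 4*d + 3*n^2 - 8*n + 4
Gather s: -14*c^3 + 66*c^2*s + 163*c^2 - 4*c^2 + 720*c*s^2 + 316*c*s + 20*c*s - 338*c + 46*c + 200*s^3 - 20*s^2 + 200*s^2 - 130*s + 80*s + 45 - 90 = -14*c^3 + 159*c^2 - 292*c + 200*s^3 + s^2*(720*c + 180) + s*(66*c^2 + 336*c - 50) - 45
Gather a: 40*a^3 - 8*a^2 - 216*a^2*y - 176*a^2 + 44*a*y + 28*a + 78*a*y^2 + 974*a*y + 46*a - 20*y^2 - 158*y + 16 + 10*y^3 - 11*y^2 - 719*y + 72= 40*a^3 + a^2*(-216*y - 184) + a*(78*y^2 + 1018*y + 74) + 10*y^3 - 31*y^2 - 877*y + 88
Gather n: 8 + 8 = 16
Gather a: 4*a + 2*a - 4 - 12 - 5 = 6*a - 21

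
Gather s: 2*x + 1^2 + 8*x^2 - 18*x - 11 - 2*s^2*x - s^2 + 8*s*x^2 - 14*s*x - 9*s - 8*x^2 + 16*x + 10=s^2*(-2*x - 1) + s*(8*x^2 - 14*x - 9)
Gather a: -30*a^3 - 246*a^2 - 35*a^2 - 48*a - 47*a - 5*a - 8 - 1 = -30*a^3 - 281*a^2 - 100*a - 9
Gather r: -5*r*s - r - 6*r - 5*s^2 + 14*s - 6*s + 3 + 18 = r*(-5*s - 7) - 5*s^2 + 8*s + 21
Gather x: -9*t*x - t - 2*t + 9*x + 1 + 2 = -3*t + x*(9 - 9*t) + 3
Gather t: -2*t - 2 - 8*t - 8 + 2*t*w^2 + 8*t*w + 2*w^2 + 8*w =t*(2*w^2 + 8*w - 10) + 2*w^2 + 8*w - 10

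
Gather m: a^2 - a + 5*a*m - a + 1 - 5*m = a^2 - 2*a + m*(5*a - 5) + 1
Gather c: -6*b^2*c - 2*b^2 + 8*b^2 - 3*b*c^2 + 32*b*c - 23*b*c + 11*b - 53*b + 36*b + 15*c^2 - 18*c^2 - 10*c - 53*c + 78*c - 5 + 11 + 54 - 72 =6*b^2 - 6*b + c^2*(-3*b - 3) + c*(-6*b^2 + 9*b + 15) - 12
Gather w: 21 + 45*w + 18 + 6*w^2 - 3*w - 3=6*w^2 + 42*w + 36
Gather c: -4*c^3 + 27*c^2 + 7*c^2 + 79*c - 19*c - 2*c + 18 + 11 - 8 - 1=-4*c^3 + 34*c^2 + 58*c + 20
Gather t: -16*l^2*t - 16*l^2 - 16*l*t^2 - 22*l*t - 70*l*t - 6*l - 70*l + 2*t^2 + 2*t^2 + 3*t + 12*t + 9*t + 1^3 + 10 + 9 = -16*l^2 - 76*l + t^2*(4 - 16*l) + t*(-16*l^2 - 92*l + 24) + 20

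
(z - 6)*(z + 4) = z^2 - 2*z - 24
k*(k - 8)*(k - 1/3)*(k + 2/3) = k^4 - 23*k^3/3 - 26*k^2/9 + 16*k/9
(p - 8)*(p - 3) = p^2 - 11*p + 24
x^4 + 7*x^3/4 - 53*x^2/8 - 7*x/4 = x*(x - 2)*(x + 1/4)*(x + 7/2)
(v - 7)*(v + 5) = v^2 - 2*v - 35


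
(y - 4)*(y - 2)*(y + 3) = y^3 - 3*y^2 - 10*y + 24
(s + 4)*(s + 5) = s^2 + 9*s + 20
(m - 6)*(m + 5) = m^2 - m - 30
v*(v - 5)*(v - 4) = v^3 - 9*v^2 + 20*v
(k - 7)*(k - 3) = k^2 - 10*k + 21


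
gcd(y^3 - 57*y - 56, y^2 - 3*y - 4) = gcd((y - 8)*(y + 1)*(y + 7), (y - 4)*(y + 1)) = y + 1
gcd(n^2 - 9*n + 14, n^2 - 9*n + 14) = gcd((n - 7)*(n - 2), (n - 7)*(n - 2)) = n^2 - 9*n + 14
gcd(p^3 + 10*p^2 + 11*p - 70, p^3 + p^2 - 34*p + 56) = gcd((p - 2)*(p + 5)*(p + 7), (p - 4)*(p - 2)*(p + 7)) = p^2 + 5*p - 14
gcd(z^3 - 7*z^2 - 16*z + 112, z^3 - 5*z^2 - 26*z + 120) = z - 4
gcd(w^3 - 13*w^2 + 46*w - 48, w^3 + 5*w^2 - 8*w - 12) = w - 2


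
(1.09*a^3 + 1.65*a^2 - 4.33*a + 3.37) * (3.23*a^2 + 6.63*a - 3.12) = 3.5207*a^5 + 12.5562*a^4 - 6.4472*a^3 - 22.9708*a^2 + 35.8527*a - 10.5144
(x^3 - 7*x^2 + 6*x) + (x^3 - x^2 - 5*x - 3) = 2*x^3 - 8*x^2 + x - 3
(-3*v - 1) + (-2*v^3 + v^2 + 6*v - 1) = -2*v^3 + v^2 + 3*v - 2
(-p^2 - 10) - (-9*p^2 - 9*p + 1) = 8*p^2 + 9*p - 11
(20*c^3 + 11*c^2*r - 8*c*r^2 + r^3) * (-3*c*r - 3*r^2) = -60*c^4*r - 93*c^3*r^2 - 9*c^2*r^3 + 21*c*r^4 - 3*r^5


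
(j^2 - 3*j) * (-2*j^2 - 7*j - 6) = -2*j^4 - j^3 + 15*j^2 + 18*j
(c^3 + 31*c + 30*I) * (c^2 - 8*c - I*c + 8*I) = c^5 - 8*c^4 - I*c^4 + 31*c^3 + 8*I*c^3 - 248*c^2 - I*c^2 + 30*c + 8*I*c - 240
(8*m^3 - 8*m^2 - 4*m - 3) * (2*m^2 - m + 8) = 16*m^5 - 24*m^4 + 64*m^3 - 66*m^2 - 29*m - 24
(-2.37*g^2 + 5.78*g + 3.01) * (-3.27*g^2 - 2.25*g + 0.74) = 7.7499*g^4 - 13.5681*g^3 - 24.6015*g^2 - 2.4953*g + 2.2274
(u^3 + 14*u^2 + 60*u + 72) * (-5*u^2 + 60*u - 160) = -5*u^5 - 10*u^4 + 380*u^3 + 1000*u^2 - 5280*u - 11520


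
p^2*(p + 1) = p^3 + p^2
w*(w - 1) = w^2 - w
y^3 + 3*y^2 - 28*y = y*(y - 4)*(y + 7)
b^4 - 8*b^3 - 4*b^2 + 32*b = b*(b - 8)*(b - 2)*(b + 2)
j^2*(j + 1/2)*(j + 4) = j^4 + 9*j^3/2 + 2*j^2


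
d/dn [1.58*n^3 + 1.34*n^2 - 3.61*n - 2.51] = 4.74*n^2 + 2.68*n - 3.61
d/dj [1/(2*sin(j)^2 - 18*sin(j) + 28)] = (9 - 2*sin(j))*cos(j)/(2*(sin(j)^2 - 9*sin(j) + 14)^2)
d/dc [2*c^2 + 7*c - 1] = 4*c + 7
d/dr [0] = 0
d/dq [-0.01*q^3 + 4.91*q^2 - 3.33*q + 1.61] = -0.03*q^2 + 9.82*q - 3.33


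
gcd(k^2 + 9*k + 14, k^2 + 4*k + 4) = k + 2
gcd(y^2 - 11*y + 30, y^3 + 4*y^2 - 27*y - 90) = y - 5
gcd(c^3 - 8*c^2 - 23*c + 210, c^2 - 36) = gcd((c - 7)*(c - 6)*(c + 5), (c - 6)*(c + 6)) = c - 6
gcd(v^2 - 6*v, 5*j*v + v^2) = v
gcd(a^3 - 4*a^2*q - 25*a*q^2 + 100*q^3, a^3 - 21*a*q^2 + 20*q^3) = -a^2 - a*q + 20*q^2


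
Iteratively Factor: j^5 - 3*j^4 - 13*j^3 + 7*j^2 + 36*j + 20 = (j + 1)*(j^4 - 4*j^3 - 9*j^2 + 16*j + 20) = (j - 2)*(j + 1)*(j^3 - 2*j^2 - 13*j - 10) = (j - 2)*(j + 1)^2*(j^2 - 3*j - 10) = (j - 5)*(j - 2)*(j + 1)^2*(j + 2)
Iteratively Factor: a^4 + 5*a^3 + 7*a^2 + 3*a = (a + 1)*(a^3 + 4*a^2 + 3*a) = (a + 1)*(a + 3)*(a^2 + a) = (a + 1)^2*(a + 3)*(a)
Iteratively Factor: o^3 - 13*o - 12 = (o + 1)*(o^2 - o - 12) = (o + 1)*(o + 3)*(o - 4)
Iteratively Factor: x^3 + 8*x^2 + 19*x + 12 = (x + 4)*(x^2 + 4*x + 3) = (x + 1)*(x + 4)*(x + 3)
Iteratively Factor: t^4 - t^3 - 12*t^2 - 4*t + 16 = (t - 4)*(t^3 + 3*t^2 - 4) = (t - 4)*(t + 2)*(t^2 + t - 2) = (t - 4)*(t - 1)*(t + 2)*(t + 2)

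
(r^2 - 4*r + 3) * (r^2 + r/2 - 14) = r^4 - 7*r^3/2 - 13*r^2 + 115*r/2 - 42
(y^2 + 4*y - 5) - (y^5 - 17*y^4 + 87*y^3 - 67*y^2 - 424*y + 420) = -y^5 + 17*y^4 - 87*y^3 + 68*y^2 + 428*y - 425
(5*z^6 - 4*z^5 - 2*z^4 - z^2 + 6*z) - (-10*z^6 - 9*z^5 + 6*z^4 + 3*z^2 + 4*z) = 15*z^6 + 5*z^5 - 8*z^4 - 4*z^2 + 2*z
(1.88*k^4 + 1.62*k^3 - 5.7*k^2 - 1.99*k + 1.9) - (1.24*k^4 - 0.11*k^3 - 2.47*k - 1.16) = 0.64*k^4 + 1.73*k^3 - 5.7*k^2 + 0.48*k + 3.06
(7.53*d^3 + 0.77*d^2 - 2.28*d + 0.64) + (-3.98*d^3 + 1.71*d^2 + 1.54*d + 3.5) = 3.55*d^3 + 2.48*d^2 - 0.74*d + 4.14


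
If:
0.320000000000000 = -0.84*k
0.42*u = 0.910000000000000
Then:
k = -0.38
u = 2.17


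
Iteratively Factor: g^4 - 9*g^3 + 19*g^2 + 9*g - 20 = (g - 1)*(g^3 - 8*g^2 + 11*g + 20) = (g - 1)*(g + 1)*(g^2 - 9*g + 20) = (g - 4)*(g - 1)*(g + 1)*(g - 5)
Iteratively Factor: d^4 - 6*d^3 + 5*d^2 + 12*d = (d + 1)*(d^3 - 7*d^2 + 12*d) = (d - 3)*(d + 1)*(d^2 - 4*d) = d*(d - 3)*(d + 1)*(d - 4)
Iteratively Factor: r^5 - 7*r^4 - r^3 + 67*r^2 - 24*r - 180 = (r + 2)*(r^4 - 9*r^3 + 17*r^2 + 33*r - 90) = (r - 3)*(r + 2)*(r^3 - 6*r^2 - r + 30) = (r - 5)*(r - 3)*(r + 2)*(r^2 - r - 6) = (r - 5)*(r - 3)*(r + 2)^2*(r - 3)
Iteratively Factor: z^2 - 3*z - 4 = (z + 1)*(z - 4)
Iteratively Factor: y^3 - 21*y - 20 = (y - 5)*(y^2 + 5*y + 4) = (y - 5)*(y + 4)*(y + 1)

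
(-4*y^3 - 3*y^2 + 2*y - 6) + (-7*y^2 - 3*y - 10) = -4*y^3 - 10*y^2 - y - 16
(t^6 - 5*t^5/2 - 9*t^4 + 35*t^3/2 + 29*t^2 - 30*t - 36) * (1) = t^6 - 5*t^5/2 - 9*t^4 + 35*t^3/2 + 29*t^2 - 30*t - 36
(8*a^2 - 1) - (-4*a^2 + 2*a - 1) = 12*a^2 - 2*a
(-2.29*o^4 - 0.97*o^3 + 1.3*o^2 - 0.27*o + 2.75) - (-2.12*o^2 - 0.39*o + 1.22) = -2.29*o^4 - 0.97*o^3 + 3.42*o^2 + 0.12*o + 1.53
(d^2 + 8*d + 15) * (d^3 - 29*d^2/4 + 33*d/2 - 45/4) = d^5 + 3*d^4/4 - 53*d^3/2 + 12*d^2 + 315*d/2 - 675/4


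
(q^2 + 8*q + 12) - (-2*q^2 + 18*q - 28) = 3*q^2 - 10*q + 40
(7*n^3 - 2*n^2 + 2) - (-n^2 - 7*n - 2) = 7*n^3 - n^2 + 7*n + 4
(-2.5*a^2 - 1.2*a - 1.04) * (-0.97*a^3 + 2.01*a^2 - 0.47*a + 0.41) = 2.425*a^5 - 3.861*a^4 - 0.2282*a^3 - 2.5514*a^2 - 0.00319999999999993*a - 0.4264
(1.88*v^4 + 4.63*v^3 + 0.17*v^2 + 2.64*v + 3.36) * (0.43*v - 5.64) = 0.8084*v^5 - 8.6123*v^4 - 26.0401*v^3 + 0.1764*v^2 - 13.4448*v - 18.9504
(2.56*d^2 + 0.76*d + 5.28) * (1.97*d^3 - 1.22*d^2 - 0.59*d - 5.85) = 5.0432*d^5 - 1.626*d^4 + 7.964*d^3 - 21.866*d^2 - 7.5612*d - 30.888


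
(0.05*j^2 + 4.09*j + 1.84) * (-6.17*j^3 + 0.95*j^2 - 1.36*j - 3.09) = -0.3085*j^5 - 25.1878*j^4 - 7.5353*j^3 - 3.9689*j^2 - 15.1405*j - 5.6856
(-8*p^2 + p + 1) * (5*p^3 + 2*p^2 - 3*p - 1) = -40*p^5 - 11*p^4 + 31*p^3 + 7*p^2 - 4*p - 1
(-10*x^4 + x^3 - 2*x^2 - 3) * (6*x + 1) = -60*x^5 - 4*x^4 - 11*x^3 - 2*x^2 - 18*x - 3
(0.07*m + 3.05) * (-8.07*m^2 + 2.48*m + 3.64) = -0.5649*m^3 - 24.4399*m^2 + 7.8188*m + 11.102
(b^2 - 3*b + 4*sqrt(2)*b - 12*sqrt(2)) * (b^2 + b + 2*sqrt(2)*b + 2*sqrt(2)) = b^4 - 2*b^3 + 6*sqrt(2)*b^3 - 12*sqrt(2)*b^2 + 13*b^2 - 32*b - 18*sqrt(2)*b - 48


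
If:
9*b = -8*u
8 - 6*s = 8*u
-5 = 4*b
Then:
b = -5/4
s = -13/24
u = 45/32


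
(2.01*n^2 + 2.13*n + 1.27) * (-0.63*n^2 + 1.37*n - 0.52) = -1.2663*n^4 + 1.4118*n^3 + 1.0728*n^2 + 0.6323*n - 0.6604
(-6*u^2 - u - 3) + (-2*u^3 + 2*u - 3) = -2*u^3 - 6*u^2 + u - 6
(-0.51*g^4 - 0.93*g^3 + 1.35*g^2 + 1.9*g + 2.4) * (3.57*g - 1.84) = -1.8207*g^5 - 2.3817*g^4 + 6.5307*g^3 + 4.299*g^2 + 5.072*g - 4.416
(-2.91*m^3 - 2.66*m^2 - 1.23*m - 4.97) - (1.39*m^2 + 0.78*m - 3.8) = -2.91*m^3 - 4.05*m^2 - 2.01*m - 1.17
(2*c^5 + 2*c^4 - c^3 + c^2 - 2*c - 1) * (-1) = -2*c^5 - 2*c^4 + c^3 - c^2 + 2*c + 1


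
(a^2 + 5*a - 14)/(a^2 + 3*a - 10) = (a + 7)/(a + 5)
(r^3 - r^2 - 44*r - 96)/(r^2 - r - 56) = (r^2 + 7*r + 12)/(r + 7)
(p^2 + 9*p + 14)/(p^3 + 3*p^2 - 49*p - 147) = (p + 2)/(p^2 - 4*p - 21)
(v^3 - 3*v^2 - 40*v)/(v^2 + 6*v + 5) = v*(v - 8)/(v + 1)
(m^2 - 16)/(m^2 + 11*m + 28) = (m - 4)/(m + 7)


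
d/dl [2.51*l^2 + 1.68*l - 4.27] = 5.02*l + 1.68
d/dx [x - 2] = 1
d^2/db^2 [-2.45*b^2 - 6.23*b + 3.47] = -4.90000000000000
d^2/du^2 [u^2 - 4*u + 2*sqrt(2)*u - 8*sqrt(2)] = 2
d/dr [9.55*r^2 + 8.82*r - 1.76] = 19.1*r + 8.82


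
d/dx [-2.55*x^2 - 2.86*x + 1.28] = -5.1*x - 2.86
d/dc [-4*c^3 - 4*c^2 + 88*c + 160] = -12*c^2 - 8*c + 88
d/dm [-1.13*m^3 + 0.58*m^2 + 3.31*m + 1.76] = -3.39*m^2 + 1.16*m + 3.31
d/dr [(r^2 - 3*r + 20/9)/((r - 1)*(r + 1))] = (27*r^2 - 58*r + 27)/(9*(r^4 - 2*r^2 + 1))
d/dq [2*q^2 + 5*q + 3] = 4*q + 5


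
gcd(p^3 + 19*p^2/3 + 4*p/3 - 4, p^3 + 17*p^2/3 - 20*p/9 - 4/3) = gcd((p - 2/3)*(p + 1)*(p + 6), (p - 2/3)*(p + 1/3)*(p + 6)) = p^2 + 16*p/3 - 4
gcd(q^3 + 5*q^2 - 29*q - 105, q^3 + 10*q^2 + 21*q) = q^2 + 10*q + 21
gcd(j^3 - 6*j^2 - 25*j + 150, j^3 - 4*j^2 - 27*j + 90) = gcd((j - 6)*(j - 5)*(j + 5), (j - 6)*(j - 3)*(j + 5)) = j^2 - j - 30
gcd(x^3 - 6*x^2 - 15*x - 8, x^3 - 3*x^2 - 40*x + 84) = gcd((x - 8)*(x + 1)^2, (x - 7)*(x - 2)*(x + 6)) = 1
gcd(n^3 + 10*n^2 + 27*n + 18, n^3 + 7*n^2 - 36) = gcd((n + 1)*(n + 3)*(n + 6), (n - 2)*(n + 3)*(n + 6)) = n^2 + 9*n + 18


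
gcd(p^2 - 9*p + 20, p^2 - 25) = p - 5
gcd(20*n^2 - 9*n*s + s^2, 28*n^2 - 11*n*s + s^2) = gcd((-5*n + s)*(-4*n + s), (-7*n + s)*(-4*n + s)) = -4*n + s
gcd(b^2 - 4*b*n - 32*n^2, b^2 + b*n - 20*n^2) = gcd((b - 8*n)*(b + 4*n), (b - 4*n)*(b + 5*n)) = 1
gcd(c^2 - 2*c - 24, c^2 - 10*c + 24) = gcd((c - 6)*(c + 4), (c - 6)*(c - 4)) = c - 6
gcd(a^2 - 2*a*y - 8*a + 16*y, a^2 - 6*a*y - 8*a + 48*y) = a - 8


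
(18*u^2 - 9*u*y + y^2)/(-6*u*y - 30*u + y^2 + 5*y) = (-3*u + y)/(y + 5)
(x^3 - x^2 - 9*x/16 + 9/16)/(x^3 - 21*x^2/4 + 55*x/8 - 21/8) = (4*x + 3)/(2*(2*x - 7))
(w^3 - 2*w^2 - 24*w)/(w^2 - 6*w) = w + 4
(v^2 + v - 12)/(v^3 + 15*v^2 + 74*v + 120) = (v - 3)/(v^2 + 11*v + 30)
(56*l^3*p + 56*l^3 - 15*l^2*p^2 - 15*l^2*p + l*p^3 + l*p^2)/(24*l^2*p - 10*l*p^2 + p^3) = l*(56*l^2*p + 56*l^2 - 15*l*p^2 - 15*l*p + p^3 + p^2)/(p*(24*l^2 - 10*l*p + p^2))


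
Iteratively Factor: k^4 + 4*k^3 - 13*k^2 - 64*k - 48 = (k - 4)*(k^3 + 8*k^2 + 19*k + 12) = (k - 4)*(k + 1)*(k^2 + 7*k + 12) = (k - 4)*(k + 1)*(k + 4)*(k + 3)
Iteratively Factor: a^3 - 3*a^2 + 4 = (a - 2)*(a^2 - a - 2) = (a - 2)^2*(a + 1)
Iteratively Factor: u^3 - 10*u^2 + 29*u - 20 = (u - 1)*(u^2 - 9*u + 20) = (u - 5)*(u - 1)*(u - 4)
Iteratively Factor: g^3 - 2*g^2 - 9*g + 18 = (g - 3)*(g^2 + g - 6) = (g - 3)*(g + 3)*(g - 2)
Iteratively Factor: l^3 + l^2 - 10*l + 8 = (l + 4)*(l^2 - 3*l + 2) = (l - 1)*(l + 4)*(l - 2)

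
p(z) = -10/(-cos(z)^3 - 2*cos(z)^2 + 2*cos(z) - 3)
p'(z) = -10*(-3*sin(z)*cos(z)^2 - 4*sin(z)*cos(z) + 2*sin(z))/(-cos(z)^3 - 2*cos(z)^2 + 2*cos(z) - 3)^2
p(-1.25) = 3.85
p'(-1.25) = 0.62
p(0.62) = 3.09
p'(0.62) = 1.80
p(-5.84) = 2.81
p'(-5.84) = 1.37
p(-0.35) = 2.69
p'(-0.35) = -1.09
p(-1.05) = 3.81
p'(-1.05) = -0.92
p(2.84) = 1.71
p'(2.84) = -0.27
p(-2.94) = 1.68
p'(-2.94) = 0.17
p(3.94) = 1.99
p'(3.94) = 0.94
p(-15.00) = 1.91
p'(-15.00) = 0.78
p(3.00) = 1.68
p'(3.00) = -0.12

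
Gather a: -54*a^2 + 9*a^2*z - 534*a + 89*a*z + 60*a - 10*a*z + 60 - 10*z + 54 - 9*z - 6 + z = a^2*(9*z - 54) + a*(79*z - 474) - 18*z + 108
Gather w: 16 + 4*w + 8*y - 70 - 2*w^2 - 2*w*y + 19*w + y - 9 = -2*w^2 + w*(23 - 2*y) + 9*y - 63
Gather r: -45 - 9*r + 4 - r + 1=-10*r - 40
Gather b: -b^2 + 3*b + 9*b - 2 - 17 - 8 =-b^2 + 12*b - 27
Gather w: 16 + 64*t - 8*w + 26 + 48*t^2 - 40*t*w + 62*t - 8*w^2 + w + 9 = 48*t^2 + 126*t - 8*w^2 + w*(-40*t - 7) + 51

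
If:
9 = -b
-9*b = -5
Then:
No Solution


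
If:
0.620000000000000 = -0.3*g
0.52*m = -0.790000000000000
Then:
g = -2.07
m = -1.52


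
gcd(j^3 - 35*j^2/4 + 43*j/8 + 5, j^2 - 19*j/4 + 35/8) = j - 5/4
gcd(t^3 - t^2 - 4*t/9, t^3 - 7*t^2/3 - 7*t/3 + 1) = 1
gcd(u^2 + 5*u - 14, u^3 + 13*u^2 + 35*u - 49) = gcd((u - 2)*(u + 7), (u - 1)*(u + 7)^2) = u + 7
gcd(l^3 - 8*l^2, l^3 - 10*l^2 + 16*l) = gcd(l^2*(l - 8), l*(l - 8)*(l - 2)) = l^2 - 8*l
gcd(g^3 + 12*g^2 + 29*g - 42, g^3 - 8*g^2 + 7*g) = g - 1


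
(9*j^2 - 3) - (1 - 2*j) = 9*j^2 + 2*j - 4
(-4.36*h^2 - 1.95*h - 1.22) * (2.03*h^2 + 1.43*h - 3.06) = -8.8508*h^4 - 10.1933*h^3 + 8.0765*h^2 + 4.2224*h + 3.7332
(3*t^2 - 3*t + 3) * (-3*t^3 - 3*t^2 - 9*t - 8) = -9*t^5 - 27*t^3 - 6*t^2 - 3*t - 24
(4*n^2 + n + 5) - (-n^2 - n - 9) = 5*n^2 + 2*n + 14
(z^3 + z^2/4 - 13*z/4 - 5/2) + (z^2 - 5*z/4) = z^3 + 5*z^2/4 - 9*z/2 - 5/2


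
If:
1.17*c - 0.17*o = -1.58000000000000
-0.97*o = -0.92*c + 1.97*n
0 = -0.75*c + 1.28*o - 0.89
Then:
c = -1.37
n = -0.59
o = -0.10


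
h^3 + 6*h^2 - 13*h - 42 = (h - 3)*(h + 2)*(h + 7)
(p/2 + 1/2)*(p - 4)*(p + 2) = p^3/2 - p^2/2 - 5*p - 4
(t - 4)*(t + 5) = t^2 + t - 20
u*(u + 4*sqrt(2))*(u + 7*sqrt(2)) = u^3 + 11*sqrt(2)*u^2 + 56*u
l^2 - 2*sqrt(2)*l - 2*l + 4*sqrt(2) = (l - 2)*(l - 2*sqrt(2))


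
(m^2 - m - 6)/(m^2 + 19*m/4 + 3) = 4*(m^2 - m - 6)/(4*m^2 + 19*m + 12)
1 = 1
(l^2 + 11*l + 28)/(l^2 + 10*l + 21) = (l + 4)/(l + 3)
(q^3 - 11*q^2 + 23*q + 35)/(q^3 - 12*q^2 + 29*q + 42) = (q - 5)/(q - 6)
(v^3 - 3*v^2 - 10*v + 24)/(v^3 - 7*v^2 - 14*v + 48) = (v - 4)/(v - 8)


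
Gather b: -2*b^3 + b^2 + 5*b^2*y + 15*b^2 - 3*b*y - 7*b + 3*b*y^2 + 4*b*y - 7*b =-2*b^3 + b^2*(5*y + 16) + b*(3*y^2 + y - 14)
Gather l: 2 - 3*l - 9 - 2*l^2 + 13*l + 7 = -2*l^2 + 10*l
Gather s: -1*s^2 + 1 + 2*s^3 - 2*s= 2*s^3 - s^2 - 2*s + 1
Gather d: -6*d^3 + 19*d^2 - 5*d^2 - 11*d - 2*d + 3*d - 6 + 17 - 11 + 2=-6*d^3 + 14*d^2 - 10*d + 2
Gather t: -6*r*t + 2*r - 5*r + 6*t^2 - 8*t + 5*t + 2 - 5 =-3*r + 6*t^2 + t*(-6*r - 3) - 3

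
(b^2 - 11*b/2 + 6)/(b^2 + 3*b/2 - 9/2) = (b - 4)/(b + 3)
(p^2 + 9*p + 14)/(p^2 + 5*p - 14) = (p + 2)/(p - 2)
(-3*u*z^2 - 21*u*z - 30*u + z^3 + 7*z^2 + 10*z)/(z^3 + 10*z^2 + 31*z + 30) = (-3*u + z)/(z + 3)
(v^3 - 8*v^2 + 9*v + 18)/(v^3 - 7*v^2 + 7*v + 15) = (v - 6)/(v - 5)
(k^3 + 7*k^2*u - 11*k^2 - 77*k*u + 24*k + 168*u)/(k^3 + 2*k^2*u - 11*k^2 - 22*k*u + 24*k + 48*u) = (k + 7*u)/(k + 2*u)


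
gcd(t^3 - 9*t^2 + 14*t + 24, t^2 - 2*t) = 1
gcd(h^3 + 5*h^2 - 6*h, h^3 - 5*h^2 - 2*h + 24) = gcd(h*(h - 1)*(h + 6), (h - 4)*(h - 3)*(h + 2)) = 1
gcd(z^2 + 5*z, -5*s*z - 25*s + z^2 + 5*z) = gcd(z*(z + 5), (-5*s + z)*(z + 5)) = z + 5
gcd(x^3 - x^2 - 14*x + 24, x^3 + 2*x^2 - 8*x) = x^2 + 2*x - 8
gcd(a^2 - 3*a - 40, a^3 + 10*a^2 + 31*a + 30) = a + 5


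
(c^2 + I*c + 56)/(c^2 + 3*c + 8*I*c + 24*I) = (c - 7*I)/(c + 3)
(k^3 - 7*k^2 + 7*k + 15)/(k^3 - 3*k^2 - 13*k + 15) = (k^2 - 2*k - 3)/(k^2 + 2*k - 3)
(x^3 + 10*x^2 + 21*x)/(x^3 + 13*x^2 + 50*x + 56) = x*(x + 3)/(x^2 + 6*x + 8)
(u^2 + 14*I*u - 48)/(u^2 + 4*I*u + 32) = (u + 6*I)/(u - 4*I)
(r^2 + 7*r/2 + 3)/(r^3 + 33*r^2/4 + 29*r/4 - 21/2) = 2*(2*r + 3)/(4*r^2 + 25*r - 21)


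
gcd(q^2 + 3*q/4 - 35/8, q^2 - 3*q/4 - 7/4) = q - 7/4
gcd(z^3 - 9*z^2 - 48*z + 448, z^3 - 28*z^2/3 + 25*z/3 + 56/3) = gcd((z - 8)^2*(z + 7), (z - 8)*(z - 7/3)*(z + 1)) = z - 8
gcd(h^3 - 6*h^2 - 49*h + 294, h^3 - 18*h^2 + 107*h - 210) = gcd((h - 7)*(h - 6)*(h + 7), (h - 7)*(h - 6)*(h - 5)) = h^2 - 13*h + 42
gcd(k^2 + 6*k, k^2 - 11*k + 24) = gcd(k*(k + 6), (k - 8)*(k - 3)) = 1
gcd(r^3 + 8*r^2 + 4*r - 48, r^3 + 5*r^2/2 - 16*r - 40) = r + 4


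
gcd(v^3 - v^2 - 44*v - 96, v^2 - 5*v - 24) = v^2 - 5*v - 24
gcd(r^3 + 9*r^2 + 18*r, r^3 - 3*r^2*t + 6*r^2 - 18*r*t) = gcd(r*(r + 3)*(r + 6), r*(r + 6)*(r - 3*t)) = r^2 + 6*r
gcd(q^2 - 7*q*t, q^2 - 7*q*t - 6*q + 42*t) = q - 7*t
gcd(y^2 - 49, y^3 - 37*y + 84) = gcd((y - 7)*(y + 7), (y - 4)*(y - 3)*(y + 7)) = y + 7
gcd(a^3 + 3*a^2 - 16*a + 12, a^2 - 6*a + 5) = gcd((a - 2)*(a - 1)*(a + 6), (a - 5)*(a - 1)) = a - 1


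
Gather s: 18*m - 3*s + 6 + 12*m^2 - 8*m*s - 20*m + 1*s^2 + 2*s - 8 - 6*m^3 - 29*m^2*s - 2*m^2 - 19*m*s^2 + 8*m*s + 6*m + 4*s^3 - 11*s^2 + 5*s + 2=-6*m^3 + 10*m^2 + 4*m + 4*s^3 + s^2*(-19*m - 10) + s*(4 - 29*m^2)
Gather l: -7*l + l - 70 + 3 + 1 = -6*l - 66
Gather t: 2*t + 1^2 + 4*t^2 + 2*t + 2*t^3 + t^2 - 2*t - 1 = 2*t^3 + 5*t^2 + 2*t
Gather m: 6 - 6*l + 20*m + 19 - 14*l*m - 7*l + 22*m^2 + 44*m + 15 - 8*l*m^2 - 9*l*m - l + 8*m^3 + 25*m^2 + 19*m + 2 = -14*l + 8*m^3 + m^2*(47 - 8*l) + m*(83 - 23*l) + 42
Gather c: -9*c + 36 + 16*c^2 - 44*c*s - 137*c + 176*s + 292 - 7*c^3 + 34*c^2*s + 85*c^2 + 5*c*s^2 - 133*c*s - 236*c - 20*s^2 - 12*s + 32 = -7*c^3 + c^2*(34*s + 101) + c*(5*s^2 - 177*s - 382) - 20*s^2 + 164*s + 360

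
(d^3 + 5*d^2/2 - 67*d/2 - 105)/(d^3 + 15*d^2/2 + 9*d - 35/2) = (d - 6)/(d - 1)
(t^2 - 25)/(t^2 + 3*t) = (t^2 - 25)/(t*(t + 3))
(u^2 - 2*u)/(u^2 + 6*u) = (u - 2)/(u + 6)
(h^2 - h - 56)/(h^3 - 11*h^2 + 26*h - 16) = (h + 7)/(h^2 - 3*h + 2)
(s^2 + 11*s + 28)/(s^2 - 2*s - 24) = (s + 7)/(s - 6)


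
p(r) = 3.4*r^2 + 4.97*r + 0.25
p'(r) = 6.8*r + 4.97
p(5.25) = 120.06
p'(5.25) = 40.67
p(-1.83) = 2.54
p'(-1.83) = -7.47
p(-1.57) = 0.83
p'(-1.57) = -5.71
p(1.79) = 20.04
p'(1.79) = 17.14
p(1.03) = 8.98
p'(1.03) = 11.97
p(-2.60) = 10.31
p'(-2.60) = -12.71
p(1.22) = 11.37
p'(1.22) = 13.27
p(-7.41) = 150.11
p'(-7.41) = -45.42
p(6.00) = 152.47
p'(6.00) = 45.77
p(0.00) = 0.25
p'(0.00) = 4.97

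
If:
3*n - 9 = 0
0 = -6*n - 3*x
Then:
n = 3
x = -6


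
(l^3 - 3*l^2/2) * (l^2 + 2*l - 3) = l^5 + l^4/2 - 6*l^3 + 9*l^2/2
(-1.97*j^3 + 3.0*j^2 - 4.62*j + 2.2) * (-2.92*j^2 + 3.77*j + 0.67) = 5.7524*j^5 - 16.1869*j^4 + 23.4805*j^3 - 21.8314*j^2 + 5.1986*j + 1.474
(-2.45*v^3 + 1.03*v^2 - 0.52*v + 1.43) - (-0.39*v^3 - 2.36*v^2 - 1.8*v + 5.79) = -2.06*v^3 + 3.39*v^2 + 1.28*v - 4.36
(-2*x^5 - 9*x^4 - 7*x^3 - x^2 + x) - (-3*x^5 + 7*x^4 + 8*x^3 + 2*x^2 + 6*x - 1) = x^5 - 16*x^4 - 15*x^3 - 3*x^2 - 5*x + 1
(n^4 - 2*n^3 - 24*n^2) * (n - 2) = n^5 - 4*n^4 - 20*n^3 + 48*n^2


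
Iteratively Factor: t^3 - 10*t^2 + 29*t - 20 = (t - 1)*(t^2 - 9*t + 20) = (t - 4)*(t - 1)*(t - 5)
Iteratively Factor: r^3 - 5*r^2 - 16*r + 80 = (r + 4)*(r^2 - 9*r + 20) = (r - 4)*(r + 4)*(r - 5)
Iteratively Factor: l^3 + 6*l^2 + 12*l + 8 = (l + 2)*(l^2 + 4*l + 4) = (l + 2)^2*(l + 2)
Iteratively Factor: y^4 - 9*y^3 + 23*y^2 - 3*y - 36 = (y - 3)*(y^3 - 6*y^2 + 5*y + 12) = (y - 4)*(y - 3)*(y^2 - 2*y - 3) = (y - 4)*(y - 3)*(y + 1)*(y - 3)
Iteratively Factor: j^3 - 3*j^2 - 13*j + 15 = (j - 5)*(j^2 + 2*j - 3) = (j - 5)*(j - 1)*(j + 3)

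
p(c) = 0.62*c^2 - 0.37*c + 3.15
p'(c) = 1.24*c - 0.37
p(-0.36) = 3.36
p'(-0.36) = -0.82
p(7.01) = 31.02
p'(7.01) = 8.32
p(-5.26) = 22.25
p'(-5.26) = -6.89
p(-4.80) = 19.21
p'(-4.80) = -6.32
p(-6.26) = 29.76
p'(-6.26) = -8.13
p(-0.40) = 3.40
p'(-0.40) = -0.87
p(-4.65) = 18.28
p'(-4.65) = -6.14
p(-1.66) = 5.47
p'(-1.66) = -2.43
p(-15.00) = 148.20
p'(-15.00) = -18.97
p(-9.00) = 56.70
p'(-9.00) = -11.53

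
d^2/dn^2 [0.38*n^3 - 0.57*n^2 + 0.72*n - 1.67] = 2.28*n - 1.14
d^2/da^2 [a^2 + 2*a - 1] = 2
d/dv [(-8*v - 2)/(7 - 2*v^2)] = 8*(2*v^2 - v*(4*v + 1) - 7)/(2*v^2 - 7)^2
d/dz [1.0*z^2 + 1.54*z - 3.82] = 2.0*z + 1.54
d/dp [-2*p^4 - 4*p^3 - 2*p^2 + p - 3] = -8*p^3 - 12*p^2 - 4*p + 1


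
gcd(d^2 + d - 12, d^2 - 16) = d + 4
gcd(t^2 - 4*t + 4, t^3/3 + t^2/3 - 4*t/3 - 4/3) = t - 2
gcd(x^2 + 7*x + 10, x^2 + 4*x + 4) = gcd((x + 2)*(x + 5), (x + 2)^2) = x + 2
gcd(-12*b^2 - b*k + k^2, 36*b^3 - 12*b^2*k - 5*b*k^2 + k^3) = 3*b + k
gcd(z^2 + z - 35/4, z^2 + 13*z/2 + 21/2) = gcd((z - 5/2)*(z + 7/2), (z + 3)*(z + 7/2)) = z + 7/2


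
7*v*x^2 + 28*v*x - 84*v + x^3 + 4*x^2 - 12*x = (7*v + x)*(x - 2)*(x + 6)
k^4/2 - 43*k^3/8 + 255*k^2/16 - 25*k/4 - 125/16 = (k/2 + 1/4)*(k - 5)^2*(k - 5/4)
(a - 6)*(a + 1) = a^2 - 5*a - 6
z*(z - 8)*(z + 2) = z^3 - 6*z^2 - 16*z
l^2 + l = l*(l + 1)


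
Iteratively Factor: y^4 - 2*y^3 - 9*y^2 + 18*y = (y)*(y^3 - 2*y^2 - 9*y + 18) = y*(y + 3)*(y^2 - 5*y + 6) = y*(y - 2)*(y + 3)*(y - 3)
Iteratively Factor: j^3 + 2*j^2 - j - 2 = (j + 1)*(j^2 + j - 2) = (j - 1)*(j + 1)*(j + 2)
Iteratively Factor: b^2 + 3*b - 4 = (b + 4)*(b - 1)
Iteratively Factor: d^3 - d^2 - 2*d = (d)*(d^2 - d - 2) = d*(d - 2)*(d + 1)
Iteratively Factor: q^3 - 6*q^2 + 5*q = (q)*(q^2 - 6*q + 5) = q*(q - 5)*(q - 1)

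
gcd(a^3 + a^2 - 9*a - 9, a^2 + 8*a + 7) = a + 1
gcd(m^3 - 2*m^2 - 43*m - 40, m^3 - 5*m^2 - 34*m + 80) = m^2 - 3*m - 40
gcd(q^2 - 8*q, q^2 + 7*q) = q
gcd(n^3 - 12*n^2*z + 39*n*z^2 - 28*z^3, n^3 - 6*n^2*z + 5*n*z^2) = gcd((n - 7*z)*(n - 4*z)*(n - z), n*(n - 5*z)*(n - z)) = -n + z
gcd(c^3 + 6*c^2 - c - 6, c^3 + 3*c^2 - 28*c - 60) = c + 6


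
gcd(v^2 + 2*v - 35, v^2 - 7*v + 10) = v - 5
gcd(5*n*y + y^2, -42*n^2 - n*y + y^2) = 1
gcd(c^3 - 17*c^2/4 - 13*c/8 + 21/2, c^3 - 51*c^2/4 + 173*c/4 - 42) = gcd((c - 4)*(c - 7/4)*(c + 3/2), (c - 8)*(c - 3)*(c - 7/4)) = c - 7/4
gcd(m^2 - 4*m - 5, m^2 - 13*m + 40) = m - 5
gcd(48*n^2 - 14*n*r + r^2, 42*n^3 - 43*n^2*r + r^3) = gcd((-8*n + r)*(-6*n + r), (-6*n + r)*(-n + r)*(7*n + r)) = -6*n + r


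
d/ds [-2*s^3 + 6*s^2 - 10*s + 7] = -6*s^2 + 12*s - 10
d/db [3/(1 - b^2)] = 6*b/(b^2 - 1)^2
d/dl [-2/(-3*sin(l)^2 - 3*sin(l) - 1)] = -6*(2*sin(l) + 1)*cos(l)/(3*sin(l)^2 + 3*sin(l) + 1)^2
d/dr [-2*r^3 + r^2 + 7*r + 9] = -6*r^2 + 2*r + 7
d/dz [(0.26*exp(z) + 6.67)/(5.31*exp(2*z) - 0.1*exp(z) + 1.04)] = (-1.3806*exp(2*z) - 70.8354*exp(z) + 0.9374)*exp(z)/(28.1961*exp(4*z) - 1.062*exp(3*z) + 11.0548*exp(2*z) - 0.208*exp(z) + 1.0816)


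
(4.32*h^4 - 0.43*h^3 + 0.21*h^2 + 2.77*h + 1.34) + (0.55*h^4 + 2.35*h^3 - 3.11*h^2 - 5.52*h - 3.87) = 4.87*h^4 + 1.92*h^3 - 2.9*h^2 - 2.75*h - 2.53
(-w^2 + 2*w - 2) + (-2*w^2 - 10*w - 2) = -3*w^2 - 8*w - 4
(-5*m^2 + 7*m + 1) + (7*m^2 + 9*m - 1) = 2*m^2 + 16*m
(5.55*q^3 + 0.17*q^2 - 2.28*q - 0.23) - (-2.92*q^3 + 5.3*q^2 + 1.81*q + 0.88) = 8.47*q^3 - 5.13*q^2 - 4.09*q - 1.11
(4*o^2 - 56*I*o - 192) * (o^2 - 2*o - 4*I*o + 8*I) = 4*o^4 - 8*o^3 - 72*I*o^3 - 416*o^2 + 144*I*o^2 + 832*o + 768*I*o - 1536*I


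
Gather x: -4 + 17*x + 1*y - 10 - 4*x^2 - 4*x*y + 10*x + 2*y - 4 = -4*x^2 + x*(27 - 4*y) + 3*y - 18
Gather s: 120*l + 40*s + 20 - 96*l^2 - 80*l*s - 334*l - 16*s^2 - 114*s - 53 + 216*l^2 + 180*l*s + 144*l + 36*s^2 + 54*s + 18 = 120*l^2 - 70*l + 20*s^2 + s*(100*l - 20) - 15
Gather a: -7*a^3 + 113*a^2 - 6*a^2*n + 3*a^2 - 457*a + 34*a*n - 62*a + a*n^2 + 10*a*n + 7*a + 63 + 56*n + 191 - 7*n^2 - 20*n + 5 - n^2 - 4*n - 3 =-7*a^3 + a^2*(116 - 6*n) + a*(n^2 + 44*n - 512) - 8*n^2 + 32*n + 256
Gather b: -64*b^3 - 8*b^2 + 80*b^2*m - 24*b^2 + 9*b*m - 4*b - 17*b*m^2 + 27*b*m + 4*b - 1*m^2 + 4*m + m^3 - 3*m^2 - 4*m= -64*b^3 + b^2*(80*m - 32) + b*(-17*m^2 + 36*m) + m^3 - 4*m^2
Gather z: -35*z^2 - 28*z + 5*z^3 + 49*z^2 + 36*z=5*z^3 + 14*z^2 + 8*z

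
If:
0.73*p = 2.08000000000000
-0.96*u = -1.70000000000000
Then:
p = 2.85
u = 1.77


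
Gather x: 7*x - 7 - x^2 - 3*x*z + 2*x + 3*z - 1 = -x^2 + x*(9 - 3*z) + 3*z - 8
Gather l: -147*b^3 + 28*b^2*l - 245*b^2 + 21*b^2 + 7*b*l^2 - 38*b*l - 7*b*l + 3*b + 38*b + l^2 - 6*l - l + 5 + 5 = -147*b^3 - 224*b^2 + 41*b + l^2*(7*b + 1) + l*(28*b^2 - 45*b - 7) + 10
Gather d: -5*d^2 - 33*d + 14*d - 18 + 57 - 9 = -5*d^2 - 19*d + 30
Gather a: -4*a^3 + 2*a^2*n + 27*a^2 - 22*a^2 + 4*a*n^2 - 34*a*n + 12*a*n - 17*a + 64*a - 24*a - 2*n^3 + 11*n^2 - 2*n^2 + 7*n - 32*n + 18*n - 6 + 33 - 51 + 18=-4*a^3 + a^2*(2*n + 5) + a*(4*n^2 - 22*n + 23) - 2*n^3 + 9*n^2 - 7*n - 6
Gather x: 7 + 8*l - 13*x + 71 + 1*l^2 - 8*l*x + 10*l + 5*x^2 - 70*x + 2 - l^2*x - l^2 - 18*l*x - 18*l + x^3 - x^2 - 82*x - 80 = x^3 + 4*x^2 + x*(-l^2 - 26*l - 165)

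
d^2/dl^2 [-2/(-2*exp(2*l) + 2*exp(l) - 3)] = 4*((1 - 4*exp(l))*(2*exp(2*l) - 2*exp(l) + 3) + 4*(2*exp(l) - 1)^2*exp(l))*exp(l)/(2*exp(2*l) - 2*exp(l) + 3)^3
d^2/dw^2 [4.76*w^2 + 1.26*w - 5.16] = 9.52000000000000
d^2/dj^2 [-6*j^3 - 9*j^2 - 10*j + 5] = -36*j - 18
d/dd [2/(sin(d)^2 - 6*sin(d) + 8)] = 4*(3 - sin(d))*cos(d)/(sin(d)^2 - 6*sin(d) + 8)^2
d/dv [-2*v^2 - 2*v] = -4*v - 2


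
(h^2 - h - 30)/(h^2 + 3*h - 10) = (h - 6)/(h - 2)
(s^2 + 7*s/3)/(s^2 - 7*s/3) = (3*s + 7)/(3*s - 7)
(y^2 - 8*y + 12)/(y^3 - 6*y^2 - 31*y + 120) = (y^2 - 8*y + 12)/(y^3 - 6*y^2 - 31*y + 120)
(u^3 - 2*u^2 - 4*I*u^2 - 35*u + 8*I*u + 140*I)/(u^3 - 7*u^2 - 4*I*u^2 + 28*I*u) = (u + 5)/u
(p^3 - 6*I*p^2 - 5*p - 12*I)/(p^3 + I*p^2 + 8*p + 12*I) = (p^2 - 3*I*p + 4)/(p^2 + 4*I*p - 4)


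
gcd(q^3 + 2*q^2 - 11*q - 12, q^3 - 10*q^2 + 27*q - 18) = q - 3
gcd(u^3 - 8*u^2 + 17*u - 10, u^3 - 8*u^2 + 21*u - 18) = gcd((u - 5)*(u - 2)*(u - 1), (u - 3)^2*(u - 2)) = u - 2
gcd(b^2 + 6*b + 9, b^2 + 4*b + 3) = b + 3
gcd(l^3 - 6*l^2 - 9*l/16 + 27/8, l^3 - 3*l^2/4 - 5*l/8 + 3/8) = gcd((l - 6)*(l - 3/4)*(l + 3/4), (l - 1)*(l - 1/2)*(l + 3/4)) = l + 3/4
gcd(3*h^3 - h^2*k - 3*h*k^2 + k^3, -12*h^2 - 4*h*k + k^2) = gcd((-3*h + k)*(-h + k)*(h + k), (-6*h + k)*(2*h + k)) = 1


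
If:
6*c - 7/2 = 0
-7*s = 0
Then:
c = 7/12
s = 0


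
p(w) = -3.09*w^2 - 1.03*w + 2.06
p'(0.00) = -1.03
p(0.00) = 2.06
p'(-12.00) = 73.13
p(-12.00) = -430.54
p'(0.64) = -4.99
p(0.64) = 0.14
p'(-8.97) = 54.40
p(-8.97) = -237.33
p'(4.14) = -26.62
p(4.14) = -55.17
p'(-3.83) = 22.64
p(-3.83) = -39.32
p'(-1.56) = 8.61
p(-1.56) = -3.85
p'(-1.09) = 5.71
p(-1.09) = -0.49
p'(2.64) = -17.35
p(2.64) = -22.20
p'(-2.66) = 15.41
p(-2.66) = -17.06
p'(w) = -6.18*w - 1.03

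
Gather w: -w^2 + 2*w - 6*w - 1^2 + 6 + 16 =-w^2 - 4*w + 21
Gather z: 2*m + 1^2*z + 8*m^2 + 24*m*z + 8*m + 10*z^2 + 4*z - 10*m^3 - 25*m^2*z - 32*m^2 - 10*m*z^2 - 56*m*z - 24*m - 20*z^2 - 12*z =-10*m^3 - 24*m^2 - 14*m + z^2*(-10*m - 10) + z*(-25*m^2 - 32*m - 7)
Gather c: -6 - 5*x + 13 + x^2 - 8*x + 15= x^2 - 13*x + 22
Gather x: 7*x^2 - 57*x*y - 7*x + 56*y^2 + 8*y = 7*x^2 + x*(-57*y - 7) + 56*y^2 + 8*y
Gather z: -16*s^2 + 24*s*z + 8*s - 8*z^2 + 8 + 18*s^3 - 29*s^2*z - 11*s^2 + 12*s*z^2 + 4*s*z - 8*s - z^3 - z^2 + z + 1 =18*s^3 - 27*s^2 - z^3 + z^2*(12*s - 9) + z*(-29*s^2 + 28*s + 1) + 9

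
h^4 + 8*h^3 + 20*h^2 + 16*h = h*(h + 2)^2*(h + 4)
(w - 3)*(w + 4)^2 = w^3 + 5*w^2 - 8*w - 48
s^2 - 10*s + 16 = (s - 8)*(s - 2)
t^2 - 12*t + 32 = (t - 8)*(t - 4)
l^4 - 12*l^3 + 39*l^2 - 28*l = l*(l - 7)*(l - 4)*(l - 1)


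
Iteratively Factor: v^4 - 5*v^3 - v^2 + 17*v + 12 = (v - 3)*(v^3 - 2*v^2 - 7*v - 4) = (v - 3)*(v + 1)*(v^2 - 3*v - 4) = (v - 4)*(v - 3)*(v + 1)*(v + 1)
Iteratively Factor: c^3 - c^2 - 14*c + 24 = (c - 2)*(c^2 + c - 12) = (c - 3)*(c - 2)*(c + 4)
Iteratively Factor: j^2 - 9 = (j + 3)*(j - 3)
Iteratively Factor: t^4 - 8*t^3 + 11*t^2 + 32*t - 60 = (t - 2)*(t^3 - 6*t^2 - t + 30) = (t - 2)*(t + 2)*(t^2 - 8*t + 15) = (t - 3)*(t - 2)*(t + 2)*(t - 5)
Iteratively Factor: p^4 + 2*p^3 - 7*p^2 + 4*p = (p - 1)*(p^3 + 3*p^2 - 4*p) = (p - 1)*(p + 4)*(p^2 - p) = p*(p - 1)*(p + 4)*(p - 1)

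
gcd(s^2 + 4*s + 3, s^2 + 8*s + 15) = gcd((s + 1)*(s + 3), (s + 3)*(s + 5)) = s + 3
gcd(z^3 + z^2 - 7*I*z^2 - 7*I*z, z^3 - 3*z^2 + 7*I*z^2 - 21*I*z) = z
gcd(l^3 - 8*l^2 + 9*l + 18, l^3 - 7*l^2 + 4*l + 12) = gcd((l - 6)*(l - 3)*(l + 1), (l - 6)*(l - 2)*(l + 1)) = l^2 - 5*l - 6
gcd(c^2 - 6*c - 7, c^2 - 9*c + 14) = c - 7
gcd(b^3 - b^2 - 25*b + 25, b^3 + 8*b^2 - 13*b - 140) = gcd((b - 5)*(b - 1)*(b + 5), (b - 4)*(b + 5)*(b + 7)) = b + 5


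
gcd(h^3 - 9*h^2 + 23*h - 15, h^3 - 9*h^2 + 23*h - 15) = h^3 - 9*h^2 + 23*h - 15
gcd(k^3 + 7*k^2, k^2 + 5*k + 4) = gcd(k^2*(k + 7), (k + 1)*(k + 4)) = 1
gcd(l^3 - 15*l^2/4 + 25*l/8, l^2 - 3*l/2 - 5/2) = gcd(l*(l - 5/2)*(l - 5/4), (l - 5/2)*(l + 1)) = l - 5/2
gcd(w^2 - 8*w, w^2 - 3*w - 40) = w - 8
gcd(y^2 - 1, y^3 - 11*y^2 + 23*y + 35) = y + 1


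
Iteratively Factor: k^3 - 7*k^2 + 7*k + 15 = (k - 3)*(k^2 - 4*k - 5) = (k - 3)*(k + 1)*(k - 5)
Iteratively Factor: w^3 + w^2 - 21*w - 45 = (w - 5)*(w^2 + 6*w + 9) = (w - 5)*(w + 3)*(w + 3)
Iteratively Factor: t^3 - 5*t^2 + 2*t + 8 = (t - 2)*(t^2 - 3*t - 4) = (t - 2)*(t + 1)*(t - 4)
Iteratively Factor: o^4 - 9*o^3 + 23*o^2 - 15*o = (o - 5)*(o^3 - 4*o^2 + 3*o) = (o - 5)*(o - 1)*(o^2 - 3*o) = o*(o - 5)*(o - 1)*(o - 3)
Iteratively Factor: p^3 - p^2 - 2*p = (p + 1)*(p^2 - 2*p) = p*(p + 1)*(p - 2)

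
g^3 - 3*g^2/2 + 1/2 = (g - 1)^2*(g + 1/2)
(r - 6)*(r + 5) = r^2 - r - 30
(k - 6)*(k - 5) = k^2 - 11*k + 30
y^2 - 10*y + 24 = (y - 6)*(y - 4)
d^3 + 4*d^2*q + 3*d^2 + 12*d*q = d*(d + 3)*(d + 4*q)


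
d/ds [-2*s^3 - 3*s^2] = 6*s*(-s - 1)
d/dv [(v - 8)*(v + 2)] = 2*v - 6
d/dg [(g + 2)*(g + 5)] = 2*g + 7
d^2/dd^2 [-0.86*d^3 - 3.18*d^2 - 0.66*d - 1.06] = -5.16*d - 6.36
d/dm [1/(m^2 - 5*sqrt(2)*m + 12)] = (-2*m + 5*sqrt(2))/(m^2 - 5*sqrt(2)*m + 12)^2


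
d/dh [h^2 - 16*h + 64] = 2*h - 16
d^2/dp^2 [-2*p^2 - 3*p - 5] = -4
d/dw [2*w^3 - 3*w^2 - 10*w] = 6*w^2 - 6*w - 10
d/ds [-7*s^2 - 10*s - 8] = -14*s - 10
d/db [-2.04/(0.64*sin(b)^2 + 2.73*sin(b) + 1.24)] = (2.6112*sin(b) + 5.5692)*cos(b)/(0.64*sin(b)^2 + 2.73*sin(b) + 1.24)^2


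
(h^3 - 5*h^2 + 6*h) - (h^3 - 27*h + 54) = -5*h^2 + 33*h - 54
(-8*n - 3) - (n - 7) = 4 - 9*n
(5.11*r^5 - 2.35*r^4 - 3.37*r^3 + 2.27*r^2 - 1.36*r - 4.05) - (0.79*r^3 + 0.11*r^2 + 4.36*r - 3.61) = 5.11*r^5 - 2.35*r^4 - 4.16*r^3 + 2.16*r^2 - 5.72*r - 0.44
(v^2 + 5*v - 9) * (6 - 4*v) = -4*v^3 - 14*v^2 + 66*v - 54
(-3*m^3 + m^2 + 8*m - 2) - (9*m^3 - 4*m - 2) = -12*m^3 + m^2 + 12*m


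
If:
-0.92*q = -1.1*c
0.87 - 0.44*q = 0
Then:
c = 1.65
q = 1.98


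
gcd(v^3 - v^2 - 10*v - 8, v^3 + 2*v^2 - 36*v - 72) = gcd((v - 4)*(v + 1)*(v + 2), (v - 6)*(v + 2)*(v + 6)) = v + 2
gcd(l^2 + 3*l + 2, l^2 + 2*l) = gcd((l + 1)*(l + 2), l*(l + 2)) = l + 2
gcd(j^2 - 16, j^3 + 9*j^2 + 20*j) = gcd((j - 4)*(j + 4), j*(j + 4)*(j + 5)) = j + 4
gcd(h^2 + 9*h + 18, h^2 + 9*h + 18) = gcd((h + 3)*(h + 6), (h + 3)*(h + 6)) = h^2 + 9*h + 18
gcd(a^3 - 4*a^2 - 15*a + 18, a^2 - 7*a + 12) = 1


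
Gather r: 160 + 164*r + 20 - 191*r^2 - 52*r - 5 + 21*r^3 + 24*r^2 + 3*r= 21*r^3 - 167*r^2 + 115*r + 175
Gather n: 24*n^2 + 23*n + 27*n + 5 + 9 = 24*n^2 + 50*n + 14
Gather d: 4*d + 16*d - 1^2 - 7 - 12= 20*d - 20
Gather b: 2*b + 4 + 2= 2*b + 6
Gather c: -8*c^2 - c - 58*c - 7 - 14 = -8*c^2 - 59*c - 21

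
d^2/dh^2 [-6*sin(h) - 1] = 6*sin(h)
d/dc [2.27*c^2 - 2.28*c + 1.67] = 4.54*c - 2.28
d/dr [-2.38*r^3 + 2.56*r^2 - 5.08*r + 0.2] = -7.14*r^2 + 5.12*r - 5.08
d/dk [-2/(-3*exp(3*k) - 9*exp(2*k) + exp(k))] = 2*(-9*exp(2*k) - 18*exp(k) + 1)*exp(-k)/(3*exp(2*k) + 9*exp(k) - 1)^2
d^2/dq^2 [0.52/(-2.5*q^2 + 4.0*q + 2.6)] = (-6.5*q^2 + 10.4*q + 0.52*(5.0*q - 4.0)*(10.0*q - 8.0) + 6.76)/(-2.5*q^2 + 4.0*q + 2.6)^3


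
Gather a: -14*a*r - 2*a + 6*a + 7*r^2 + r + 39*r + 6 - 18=a*(4 - 14*r) + 7*r^2 + 40*r - 12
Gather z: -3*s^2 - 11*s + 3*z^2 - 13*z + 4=-3*s^2 - 11*s + 3*z^2 - 13*z + 4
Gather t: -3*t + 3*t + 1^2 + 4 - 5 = 0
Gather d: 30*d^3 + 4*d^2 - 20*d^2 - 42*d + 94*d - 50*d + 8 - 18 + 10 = 30*d^3 - 16*d^2 + 2*d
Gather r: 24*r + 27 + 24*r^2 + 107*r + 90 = 24*r^2 + 131*r + 117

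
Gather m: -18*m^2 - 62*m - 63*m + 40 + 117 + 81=-18*m^2 - 125*m + 238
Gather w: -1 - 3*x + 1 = -3*x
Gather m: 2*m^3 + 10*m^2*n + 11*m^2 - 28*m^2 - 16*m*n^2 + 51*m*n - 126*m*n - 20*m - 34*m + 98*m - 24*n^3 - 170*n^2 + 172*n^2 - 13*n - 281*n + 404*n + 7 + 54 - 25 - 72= 2*m^3 + m^2*(10*n - 17) + m*(-16*n^2 - 75*n + 44) - 24*n^3 + 2*n^2 + 110*n - 36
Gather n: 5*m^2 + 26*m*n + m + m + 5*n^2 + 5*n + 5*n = 5*m^2 + 2*m + 5*n^2 + n*(26*m + 10)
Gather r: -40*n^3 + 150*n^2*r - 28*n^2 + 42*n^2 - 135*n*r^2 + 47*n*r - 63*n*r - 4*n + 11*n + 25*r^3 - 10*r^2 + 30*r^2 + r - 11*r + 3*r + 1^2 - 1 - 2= -40*n^3 + 14*n^2 + 7*n + 25*r^3 + r^2*(20 - 135*n) + r*(150*n^2 - 16*n - 7) - 2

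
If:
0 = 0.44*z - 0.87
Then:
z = 1.98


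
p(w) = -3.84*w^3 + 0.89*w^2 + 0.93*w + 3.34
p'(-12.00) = -1679.31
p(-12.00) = 6755.86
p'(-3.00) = -108.09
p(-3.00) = 112.24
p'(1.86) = -35.61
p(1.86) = -16.56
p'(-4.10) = -200.02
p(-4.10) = 279.14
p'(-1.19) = -17.50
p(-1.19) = 9.96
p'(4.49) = -223.32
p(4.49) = -322.13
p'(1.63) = -26.78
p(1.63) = -9.41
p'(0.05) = 0.99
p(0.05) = 3.39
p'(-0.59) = -4.13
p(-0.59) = 3.89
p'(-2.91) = -101.80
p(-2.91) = 102.80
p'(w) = -11.52*w^2 + 1.78*w + 0.93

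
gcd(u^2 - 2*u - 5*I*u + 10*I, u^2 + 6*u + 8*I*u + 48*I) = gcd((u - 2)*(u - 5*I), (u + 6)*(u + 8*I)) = 1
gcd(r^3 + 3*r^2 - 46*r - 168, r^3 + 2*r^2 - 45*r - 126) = r^2 - r - 42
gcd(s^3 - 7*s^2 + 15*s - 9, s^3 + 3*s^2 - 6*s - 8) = 1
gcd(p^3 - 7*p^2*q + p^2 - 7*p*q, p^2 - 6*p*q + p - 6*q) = p + 1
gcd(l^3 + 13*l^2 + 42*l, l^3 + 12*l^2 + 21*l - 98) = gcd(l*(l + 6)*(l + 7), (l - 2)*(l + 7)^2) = l + 7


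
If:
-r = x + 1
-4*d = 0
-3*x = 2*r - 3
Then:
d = 0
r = -6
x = 5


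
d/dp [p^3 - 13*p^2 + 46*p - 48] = 3*p^2 - 26*p + 46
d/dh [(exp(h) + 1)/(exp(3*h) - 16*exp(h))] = (-2*exp(3*h) - 3*exp(2*h) + 16)*exp(-h)/(exp(4*h) - 32*exp(2*h) + 256)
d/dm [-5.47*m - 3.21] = -5.47000000000000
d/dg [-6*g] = -6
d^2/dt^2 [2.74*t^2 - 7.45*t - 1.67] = 5.48000000000000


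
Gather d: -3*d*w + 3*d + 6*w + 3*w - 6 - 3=d*(3 - 3*w) + 9*w - 9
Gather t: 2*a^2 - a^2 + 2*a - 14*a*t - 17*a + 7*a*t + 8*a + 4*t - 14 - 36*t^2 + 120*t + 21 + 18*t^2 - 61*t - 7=a^2 - 7*a - 18*t^2 + t*(63 - 7*a)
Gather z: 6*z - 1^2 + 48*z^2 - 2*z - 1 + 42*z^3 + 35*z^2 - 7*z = 42*z^3 + 83*z^2 - 3*z - 2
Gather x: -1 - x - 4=-x - 5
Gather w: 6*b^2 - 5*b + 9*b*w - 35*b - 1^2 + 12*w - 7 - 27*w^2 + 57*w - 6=6*b^2 - 40*b - 27*w^2 + w*(9*b + 69) - 14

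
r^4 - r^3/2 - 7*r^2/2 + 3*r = r*(r - 3/2)*(r - 1)*(r + 2)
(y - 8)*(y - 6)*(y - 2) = y^3 - 16*y^2 + 76*y - 96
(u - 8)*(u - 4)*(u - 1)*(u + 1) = u^4 - 12*u^3 + 31*u^2 + 12*u - 32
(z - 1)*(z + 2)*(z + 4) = z^3 + 5*z^2 + 2*z - 8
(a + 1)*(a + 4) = a^2 + 5*a + 4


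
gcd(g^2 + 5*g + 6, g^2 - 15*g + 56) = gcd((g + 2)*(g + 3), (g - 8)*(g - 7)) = 1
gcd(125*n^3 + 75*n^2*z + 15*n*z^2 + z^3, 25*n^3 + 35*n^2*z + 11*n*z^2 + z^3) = 25*n^2 + 10*n*z + z^2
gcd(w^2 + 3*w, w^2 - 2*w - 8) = 1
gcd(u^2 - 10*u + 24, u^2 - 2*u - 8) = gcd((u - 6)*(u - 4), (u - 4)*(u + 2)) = u - 4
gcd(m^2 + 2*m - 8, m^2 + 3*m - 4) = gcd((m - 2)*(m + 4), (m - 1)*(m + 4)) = m + 4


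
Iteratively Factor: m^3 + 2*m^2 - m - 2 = (m - 1)*(m^2 + 3*m + 2) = (m - 1)*(m + 2)*(m + 1)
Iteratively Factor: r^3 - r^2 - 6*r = (r)*(r^2 - r - 6) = r*(r - 3)*(r + 2)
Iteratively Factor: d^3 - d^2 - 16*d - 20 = (d + 2)*(d^2 - 3*d - 10) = (d - 5)*(d + 2)*(d + 2)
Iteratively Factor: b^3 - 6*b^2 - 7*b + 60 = (b - 5)*(b^2 - b - 12) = (b - 5)*(b - 4)*(b + 3)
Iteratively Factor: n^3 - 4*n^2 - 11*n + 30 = (n + 3)*(n^2 - 7*n + 10) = (n - 2)*(n + 3)*(n - 5)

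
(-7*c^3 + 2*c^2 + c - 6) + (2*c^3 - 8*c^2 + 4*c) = -5*c^3 - 6*c^2 + 5*c - 6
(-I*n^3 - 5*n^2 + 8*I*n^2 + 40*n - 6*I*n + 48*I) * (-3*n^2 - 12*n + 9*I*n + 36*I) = 3*I*n^5 + 24*n^4 - 12*I*n^4 - 96*n^3 - 123*I*n^3 - 714*n^2 + 108*I*n^2 - 216*n + 864*I*n - 1728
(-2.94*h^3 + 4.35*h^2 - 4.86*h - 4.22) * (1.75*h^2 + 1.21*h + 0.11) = -5.145*h^5 + 4.0551*h^4 - 3.5649*h^3 - 12.7871*h^2 - 5.6408*h - 0.4642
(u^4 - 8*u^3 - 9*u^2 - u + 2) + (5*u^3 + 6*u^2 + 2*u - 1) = u^4 - 3*u^3 - 3*u^2 + u + 1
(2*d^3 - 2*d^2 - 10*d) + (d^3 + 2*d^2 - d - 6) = 3*d^3 - 11*d - 6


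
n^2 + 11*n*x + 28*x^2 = (n + 4*x)*(n + 7*x)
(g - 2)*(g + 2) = g^2 - 4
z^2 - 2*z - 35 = (z - 7)*(z + 5)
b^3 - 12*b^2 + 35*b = b*(b - 7)*(b - 5)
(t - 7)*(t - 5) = t^2 - 12*t + 35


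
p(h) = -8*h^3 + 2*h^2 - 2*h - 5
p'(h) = -24*h^2 + 4*h - 2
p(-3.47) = 360.28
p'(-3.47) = -304.86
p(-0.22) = -4.38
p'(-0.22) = -4.04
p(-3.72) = 441.95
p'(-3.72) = -349.00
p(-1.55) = 32.70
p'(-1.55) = -65.86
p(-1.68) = 41.94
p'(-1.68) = -76.46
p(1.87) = -54.06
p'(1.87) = -78.45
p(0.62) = -7.38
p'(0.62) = -8.75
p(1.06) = -14.40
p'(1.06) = -24.73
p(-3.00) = 235.00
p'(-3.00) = -230.00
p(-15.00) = 27475.00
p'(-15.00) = -5462.00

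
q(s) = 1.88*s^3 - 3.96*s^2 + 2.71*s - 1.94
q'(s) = 5.64*s^2 - 7.92*s + 2.71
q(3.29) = 31.06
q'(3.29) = 37.70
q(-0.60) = -5.40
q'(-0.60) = 9.49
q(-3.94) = -189.08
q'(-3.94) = 121.47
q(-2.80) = -81.84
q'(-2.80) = 69.10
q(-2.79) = -81.16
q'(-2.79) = 68.71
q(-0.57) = -5.12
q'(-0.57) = 9.06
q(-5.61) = -473.70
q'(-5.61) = 224.64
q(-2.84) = -84.64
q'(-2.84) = 70.69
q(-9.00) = -1717.61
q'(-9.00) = 530.83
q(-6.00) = -566.84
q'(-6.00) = 253.27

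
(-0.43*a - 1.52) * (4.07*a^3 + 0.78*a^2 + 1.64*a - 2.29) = -1.7501*a^4 - 6.5218*a^3 - 1.8908*a^2 - 1.5081*a + 3.4808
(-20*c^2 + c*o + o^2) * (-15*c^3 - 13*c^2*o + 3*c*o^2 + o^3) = 300*c^5 + 245*c^4*o - 88*c^3*o^2 - 30*c^2*o^3 + 4*c*o^4 + o^5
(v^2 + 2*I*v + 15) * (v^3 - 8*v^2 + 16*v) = v^5 - 8*v^4 + 2*I*v^4 + 31*v^3 - 16*I*v^3 - 120*v^2 + 32*I*v^2 + 240*v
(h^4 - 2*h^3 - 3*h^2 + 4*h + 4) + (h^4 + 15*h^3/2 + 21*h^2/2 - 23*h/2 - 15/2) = 2*h^4 + 11*h^3/2 + 15*h^2/2 - 15*h/2 - 7/2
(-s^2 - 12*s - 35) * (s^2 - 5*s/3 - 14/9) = -s^4 - 31*s^3/3 - 121*s^2/9 + 77*s + 490/9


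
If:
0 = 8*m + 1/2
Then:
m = -1/16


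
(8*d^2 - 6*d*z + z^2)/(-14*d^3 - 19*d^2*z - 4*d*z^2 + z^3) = (-8*d^2 + 6*d*z - z^2)/(14*d^3 + 19*d^2*z + 4*d*z^2 - z^3)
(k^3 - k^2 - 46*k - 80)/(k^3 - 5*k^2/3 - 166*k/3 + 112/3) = 3*(k^2 + 7*k + 10)/(3*k^2 + 19*k - 14)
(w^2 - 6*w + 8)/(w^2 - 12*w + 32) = (w - 2)/(w - 8)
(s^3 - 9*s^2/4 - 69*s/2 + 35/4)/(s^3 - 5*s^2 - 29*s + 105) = (s - 1/4)/(s - 3)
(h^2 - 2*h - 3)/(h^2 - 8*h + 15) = (h + 1)/(h - 5)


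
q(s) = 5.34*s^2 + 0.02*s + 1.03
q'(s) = 10.68*s + 0.02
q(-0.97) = 6.04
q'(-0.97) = -10.34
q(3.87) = 81.08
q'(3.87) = 41.35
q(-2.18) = 26.36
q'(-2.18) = -23.26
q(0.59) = 2.90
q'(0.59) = 6.32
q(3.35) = 61.03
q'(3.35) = 35.80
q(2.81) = 43.25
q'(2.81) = 30.03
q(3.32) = 59.96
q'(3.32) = 35.48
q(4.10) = 90.88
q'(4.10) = 43.81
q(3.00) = 49.15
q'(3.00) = 32.06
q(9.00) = 433.75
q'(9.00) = 96.14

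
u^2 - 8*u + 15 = (u - 5)*(u - 3)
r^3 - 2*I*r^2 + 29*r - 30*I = (r - 6*I)*(r - I)*(r + 5*I)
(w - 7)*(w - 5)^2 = w^3 - 17*w^2 + 95*w - 175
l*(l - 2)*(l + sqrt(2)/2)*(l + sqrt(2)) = l^4 - 2*l^3 + 3*sqrt(2)*l^3/2 - 3*sqrt(2)*l^2 + l^2 - 2*l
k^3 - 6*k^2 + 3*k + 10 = (k - 5)*(k - 2)*(k + 1)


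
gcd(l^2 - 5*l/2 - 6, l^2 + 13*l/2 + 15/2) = l + 3/2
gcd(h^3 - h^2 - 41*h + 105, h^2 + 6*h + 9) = 1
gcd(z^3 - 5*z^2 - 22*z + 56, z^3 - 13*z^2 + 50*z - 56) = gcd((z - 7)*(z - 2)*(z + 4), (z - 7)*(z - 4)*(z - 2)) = z^2 - 9*z + 14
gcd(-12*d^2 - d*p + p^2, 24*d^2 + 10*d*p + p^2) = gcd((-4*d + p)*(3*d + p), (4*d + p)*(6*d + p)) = 1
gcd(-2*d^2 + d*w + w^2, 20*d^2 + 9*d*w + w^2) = 1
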